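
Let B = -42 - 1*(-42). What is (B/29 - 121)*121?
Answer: -14641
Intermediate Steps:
B = 0 (B = -42 + 42 = 0)
(B/29 - 121)*121 = (0/29 - 121)*121 = (0*(1/29) - 121)*121 = (0 - 121)*121 = -121*121 = -14641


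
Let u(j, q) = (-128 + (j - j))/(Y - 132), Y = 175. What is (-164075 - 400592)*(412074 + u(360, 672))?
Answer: -10005365065018/43 ≈ -2.3268e+11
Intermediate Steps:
u(j, q) = -128/43 (u(j, q) = (-128 + (j - j))/(175 - 132) = (-128 + 0)/43 = -128*1/43 = -128/43)
(-164075 - 400592)*(412074 + u(360, 672)) = (-164075 - 400592)*(412074 - 128/43) = -564667*17719054/43 = -10005365065018/43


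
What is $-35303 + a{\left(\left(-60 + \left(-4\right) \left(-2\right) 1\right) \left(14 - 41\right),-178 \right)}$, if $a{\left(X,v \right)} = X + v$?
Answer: $-34077$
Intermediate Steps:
$-35303 + a{\left(\left(-60 + \left(-4\right) \left(-2\right) 1\right) \left(14 - 41\right),-178 \right)} = -35303 - \left(178 - \left(-60 + \left(-4\right) \left(-2\right) 1\right) \left(14 - 41\right)\right) = -35303 - \left(178 - \left(-60 + 8 \cdot 1\right) \left(-27\right)\right) = -35303 - \left(178 - \left(-60 + 8\right) \left(-27\right)\right) = -35303 - -1226 = -35303 + \left(1404 - 178\right) = -35303 + 1226 = -34077$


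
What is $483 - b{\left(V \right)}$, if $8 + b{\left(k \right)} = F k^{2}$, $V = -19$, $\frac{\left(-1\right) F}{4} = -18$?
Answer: $-25501$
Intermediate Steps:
$F = 72$ ($F = \left(-4\right) \left(-18\right) = 72$)
$b{\left(k \right)} = -8 + 72 k^{2}$
$483 - b{\left(V \right)} = 483 - \left(-8 + 72 \left(-19\right)^{2}\right) = 483 - \left(-8 + 72 \cdot 361\right) = 483 - \left(-8 + 25992\right) = 483 - 25984 = -25501$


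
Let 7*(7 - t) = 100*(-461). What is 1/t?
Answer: 7/46149 ≈ 0.00015168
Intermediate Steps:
t = 46149/7 (t = 7 - 100*(-461)/7 = 7 - ⅐*(-46100) = 7 + 46100/7 = 46149/7 ≈ 6592.7)
1/t = 1/(46149/7) = 7/46149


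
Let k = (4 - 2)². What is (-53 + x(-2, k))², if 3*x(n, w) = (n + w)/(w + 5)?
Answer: 2042041/729 ≈ 2801.2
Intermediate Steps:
k = 4 (k = 2² = 4)
x(n, w) = (n + w)/(3*(5 + w)) (x(n, w) = ((n + w)/(w + 5))/3 = ((n + w)/(5 + w))/3 = (n + w)/(3*(5 + w)))
(-53 + x(-2, k))² = (-53 + (-2 + 4)/(3*(5 + 4)))² = (-53 + (⅓)*2/9)² = (-53 + (⅓)*(⅑)*2)² = (-53 + 2/27)² = (-1429/27)² = 2042041/729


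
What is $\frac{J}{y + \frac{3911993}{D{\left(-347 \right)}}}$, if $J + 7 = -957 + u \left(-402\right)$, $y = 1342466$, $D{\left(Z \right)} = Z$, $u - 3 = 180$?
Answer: $- \frac{25861910}{461923709} \approx -0.055987$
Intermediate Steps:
$u = 183$ ($u = 3 + 180 = 183$)
$J = -74530$ ($J = -7 + \left(-957 + 183 \left(-402\right)\right) = -7 - 74523 = -74530$)
$\frac{J}{y + \frac{3911993}{D{\left(-347 \right)}}} = - \frac{74530}{1342466 + \frac{3911993}{-347}} = - \frac{74530}{1342466 + 3911993 \left(- \frac{1}{347}\right)} = - \frac{74530}{1342466 - \frac{3911993}{347}} = - \frac{74530}{\frac{461923709}{347}} = \left(-74530\right) \frac{347}{461923709} = - \frac{25861910}{461923709}$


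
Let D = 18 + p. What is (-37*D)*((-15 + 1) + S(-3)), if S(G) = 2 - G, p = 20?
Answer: 12654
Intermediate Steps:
D = 38 (D = 18 + 20 = 38)
(-37*D)*((-15 + 1) + S(-3)) = (-37*38)*((-15 + 1) + (2 - 1*(-3))) = -1406*(-14 + (2 + 3)) = -1406*(-14 + 5) = -1406*(-9) = 12654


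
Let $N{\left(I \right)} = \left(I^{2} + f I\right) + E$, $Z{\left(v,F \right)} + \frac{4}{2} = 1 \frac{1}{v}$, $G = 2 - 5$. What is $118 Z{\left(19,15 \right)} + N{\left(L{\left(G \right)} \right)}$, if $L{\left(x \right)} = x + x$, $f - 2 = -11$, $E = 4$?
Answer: $- \frac{2580}{19} \approx -135.79$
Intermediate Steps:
$f = -9$ ($f = 2 - 11 = -9$)
$G = -3$ ($G = 2 - 5 = -3$)
$Z{\left(v,F \right)} = -2 + \frac{1}{v}$ ($Z{\left(v,F \right)} = -2 + 1 \frac{1}{v} = -2 + \frac{1}{v}$)
$L{\left(x \right)} = 2 x$
$N{\left(I \right)} = 4 + I^{2} - 9 I$ ($N{\left(I \right)} = \left(I^{2} - 9 I\right) + 4 = 4 + I^{2} - 9 I$)
$118 Z{\left(19,15 \right)} + N{\left(L{\left(G \right)} \right)} = 118 \left(-2 + \frac{1}{19}\right) + \left(4 + \left(2 \left(-3\right)\right)^{2} - 9 \cdot 2 \left(-3\right)\right) = 118 \left(-2 + \frac{1}{19}\right) + \left(4 + \left(-6\right)^{2} - -54\right) = 118 \left(- \frac{37}{19}\right) + \left(4 + 36 + 54\right) = - \frac{4366}{19} + 94 = - \frac{2580}{19}$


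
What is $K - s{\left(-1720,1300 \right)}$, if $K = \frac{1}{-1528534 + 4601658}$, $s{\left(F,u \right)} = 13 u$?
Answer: $- \frac{51935795599}{3073124} \approx -16900.0$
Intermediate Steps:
$K = \frac{1}{3073124} \approx 3.254 \cdot 10^{-7}$
$K - s{\left(-1720,1300 \right)} = \frac{1}{3073124} - 13 \cdot 1300 = \frac{1}{3073124} - 16900 = - \frac{51935795599}{3073124}$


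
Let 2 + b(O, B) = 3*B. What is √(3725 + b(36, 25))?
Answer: 3*√422 ≈ 61.628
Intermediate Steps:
b(O, B) = -2 + 3*B
√(3725 + b(36, 25)) = √(3725 + (-2 + 3*25)) = √(3725 + (-2 + 75)) = √(3725 + 73) = √3798 = 3*√422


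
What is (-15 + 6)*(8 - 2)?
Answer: -54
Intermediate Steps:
(-15 + 6)*(8 - 2) = -9*6 = -54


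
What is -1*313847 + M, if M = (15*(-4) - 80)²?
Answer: -294247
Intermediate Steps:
M = 19600 (M = (-60 - 80)² = (-140)² = 19600)
-1*313847 + M = -1*313847 + 19600 = -313847 + 19600 = -294247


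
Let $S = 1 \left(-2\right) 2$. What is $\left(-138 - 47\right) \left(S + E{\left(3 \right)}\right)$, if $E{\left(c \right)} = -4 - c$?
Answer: $2035$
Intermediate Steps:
$S = -4$ ($S = \left(-2\right) 2 = -4$)
$\left(-138 - 47\right) \left(S + E{\left(3 \right)}\right) = \left(-138 - 47\right) \left(-4 - 7\right) = - 185 \left(-4 - 7\right) = \left(-185\right) \left(-11\right) = 2035$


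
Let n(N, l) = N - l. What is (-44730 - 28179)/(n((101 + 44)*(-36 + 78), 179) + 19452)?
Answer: -72909/25363 ≈ -2.8746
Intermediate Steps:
(-44730 - 28179)/(n((101 + 44)*(-36 + 78), 179) + 19452) = (-44730 - 28179)/(((101 + 44)*(-36 + 78) - 1*179) + 19452) = -72909/((145*42 - 179) + 19452) = -72909/((6090 - 179) + 19452) = -72909/(5911 + 19452) = -72909/25363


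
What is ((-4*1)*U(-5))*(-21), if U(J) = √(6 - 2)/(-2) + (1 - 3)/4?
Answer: -126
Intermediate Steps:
U(J) = -3/2 (U(J) = √4*(-½) - 2*¼ = 2*(-½) - ½ = -1 - ½ = -3/2)
((-4*1)*U(-5))*(-21) = (-4*1*(-3/2))*(-21) = -4*(-3/2)*(-21) = 6*(-21) = -126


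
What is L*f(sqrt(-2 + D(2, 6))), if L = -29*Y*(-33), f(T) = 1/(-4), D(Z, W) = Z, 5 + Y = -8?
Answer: 12441/4 ≈ 3110.3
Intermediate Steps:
Y = -13 (Y = -5 - 8 = -13)
f(T) = -1/4
L = -12441 (L = -29*(-13)*(-33) = 377*(-33) = -12441)
L*f(sqrt(-2 + D(2, 6))) = -12441*(-1/4) = 12441/4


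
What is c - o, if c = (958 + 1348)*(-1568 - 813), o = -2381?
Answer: -5488205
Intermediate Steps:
c = -5490586 (c = 2306*(-2381) = -5490586)
c - o = -5490586 - 1*(-2381) = -5490586 + 2381 = -5488205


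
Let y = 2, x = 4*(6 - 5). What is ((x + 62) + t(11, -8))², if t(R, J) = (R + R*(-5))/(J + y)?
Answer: 48400/9 ≈ 5377.8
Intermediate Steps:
x = 4 (x = 4*1 = 4)
t(R, J) = -4*R/(2 + J) (t(R, J) = (R + R*(-5))/(J + 2) = (R - 5*R)/(2 + J) = (-4*R)/(2 + J) = -4*R/(2 + J))
((x + 62) + t(11, -8))² = ((4 + 62) - 4*11/(2 - 8))² = (66 - 4*11/(-6))² = (66 - 4*11*(-⅙))² = (66 + 22/3)² = (220/3)² = 48400/9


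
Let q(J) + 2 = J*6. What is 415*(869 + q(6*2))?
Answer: 389685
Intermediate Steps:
q(J) = -2 + 6*J (q(J) = -2 + J*6 = -2 + 6*J)
415*(869 + q(6*2)) = 415*(869 + (-2 + 6*(6*2))) = 415*(869 + (-2 + 6*12)) = 415*(869 + (-2 + 72)) = 415*(869 + 70) = 415*939 = 389685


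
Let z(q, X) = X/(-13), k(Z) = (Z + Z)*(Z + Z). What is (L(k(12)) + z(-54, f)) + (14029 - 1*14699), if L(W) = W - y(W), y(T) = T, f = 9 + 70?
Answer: -8789/13 ≈ -676.08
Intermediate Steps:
f = 79
k(Z) = 4*Z² (k(Z) = (2*Z)*(2*Z) = 4*Z²)
z(q, X) = -X/13 (z(q, X) = X*(-1/13) = -X/13)
L(W) = 0 (L(W) = W - W = 0)
(L(k(12)) + z(-54, f)) + (14029 - 1*14699) = (0 - 1/13*79) + (14029 - 1*14699) = (0 - 79/13) + (14029 - 14699) = -79/13 - 670 = -8789/13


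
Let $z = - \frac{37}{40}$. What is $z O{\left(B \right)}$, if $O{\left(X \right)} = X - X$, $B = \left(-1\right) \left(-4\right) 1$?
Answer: $0$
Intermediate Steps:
$B = 4$ ($B = 4 \cdot 1 = 4$)
$z = - \frac{37}{40}$ ($z = \left(-37\right) \frac{1}{40} = - \frac{37}{40} \approx -0.925$)
$O{\left(X \right)} = 0$
$z O{\left(B \right)} = \left(- \frac{37}{40}\right) 0 = 0$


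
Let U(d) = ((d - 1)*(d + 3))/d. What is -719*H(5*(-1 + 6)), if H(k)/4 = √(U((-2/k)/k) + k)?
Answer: -1438*√2411242/25 ≈ -89318.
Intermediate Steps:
U(d) = (-1 + d)*(3 + d)/d (U(d) = ((-1 + d)*(3 + d))/d = (-1 + d)*(3 + d)/d)
H(k) = 4*√(2 + k - 2/k² + 3*k²/2) (H(k) = 4*√((2 + (-2/k)/k - 3*(-k²/2)) + k) = 4*√((2 - 2/k² - 3*(-k²/2)) + k) = 4*√((2 - 2/k² - (-3)*k²/2) + k) = 4*√((2 - 2/k² + 3*k²/2) + k) = 4*√(2 + k - 2/k² + 3*k²/2))
-719*H(5*(-1 + 6)) = -1438*√(8 - 8*1/(25*(-1 + 6)²) + 4*(5*(-1 + 6)) + 6*(5*(-1 + 6))²) = -1438*√(8 - 8/(5*5)² + 4*(5*5) + 6*(5*5)²) = -1438*√(8 - 8/25² + 4*25 + 6*25²) = -1438*√(8 - 8*1/625 + 100 + 6*625) = -1438*√(8 - 8/625 + 100 + 3750) = -1438*√(2411242/625) = -1438*√2411242/25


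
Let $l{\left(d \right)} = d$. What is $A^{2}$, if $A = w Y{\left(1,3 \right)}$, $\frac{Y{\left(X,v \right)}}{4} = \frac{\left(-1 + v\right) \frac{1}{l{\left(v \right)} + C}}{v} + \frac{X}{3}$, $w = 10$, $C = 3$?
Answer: $\frac{25600}{81} \approx 316.05$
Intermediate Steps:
$Y{\left(X,v \right)} = \frac{4 X}{3} + \frac{4 \left(-1 + v\right)}{v \left(3 + v\right)}$ ($Y{\left(X,v \right)} = 4 \left(\frac{\left(-1 + v\right) \frac{1}{v + 3}}{v} + \frac{X}{3}\right) = 4 \left(\frac{\left(-1 + v\right) \frac{1}{3 + v}}{v} + X \frac{1}{3}\right) = 4 \left(\frac{\frac{1}{3 + v} \left(-1 + v\right)}{v} + \frac{X}{3}\right) = 4 \left(\frac{-1 + v}{v \left(3 + v\right)} + \frac{X}{3}\right) = 4 \left(\frac{X}{3} + \frac{-1 + v}{v \left(3 + v\right)}\right) = \frac{4 X}{3} + \frac{4 \left(-1 + v\right)}{v \left(3 + v\right)}$)
$A = \frac{160}{9}$ ($A = 10 \frac{4 \left(-3 + 3 \cdot 3 + 1 \cdot 3^{2} + 3 \cdot 1 \cdot 3\right)}{3 \cdot 3 \left(3 + 3\right)} = 10 \cdot \frac{4}{3} \cdot \frac{1}{3} \cdot \frac{1}{6} \left(-3 + 9 + 1 \cdot 9 + 9\right) = 10 \cdot \frac{4}{3} \cdot \frac{1}{3} \cdot \frac{1}{6} \left(-3 + 9 + 9 + 9\right) = 10 \cdot \frac{4}{3} \cdot \frac{1}{3} \cdot \frac{1}{6} \cdot 24 = 10 \cdot \frac{16}{9} = \frac{160}{9} \approx 17.778$)
$A^{2} = \left(\frac{160}{9}\right)^{2} = \frac{25600}{81}$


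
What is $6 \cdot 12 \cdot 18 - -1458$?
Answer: $2754$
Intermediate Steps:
$6 \cdot 12 \cdot 18 - -1458 = 72 \cdot 18 + 1458 = 1296 + 1458 = 2754$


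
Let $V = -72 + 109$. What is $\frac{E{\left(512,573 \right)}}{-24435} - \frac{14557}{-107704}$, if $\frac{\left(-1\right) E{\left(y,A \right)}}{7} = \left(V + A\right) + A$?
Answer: $\frac{1247597119}{2631747240} \approx 0.47406$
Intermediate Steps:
$V = 37$
$E{\left(y,A \right)} = -259 - 14 A$ ($E{\left(y,A \right)} = - 7 \left(\left(37 + A\right) + A\right) = - 7 \left(37 + 2 A\right) = -259 - 14 A$)
$\frac{E{\left(512,573 \right)}}{-24435} - \frac{14557}{-107704} = \frac{-259 - 8022}{-24435} - \frac{14557}{-107704} = \left(-259 - 8022\right) \left(- \frac{1}{24435}\right) - - \frac{14557}{107704} = \left(-8281\right) \left(- \frac{1}{24435}\right) + \frac{14557}{107704} = \frac{8281}{24435} + \frac{14557}{107704} = \frac{1247597119}{2631747240}$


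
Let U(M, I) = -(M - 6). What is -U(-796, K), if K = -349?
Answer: -802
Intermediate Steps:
U(M, I) = 6 - M (U(M, I) = -(-6 + M) = 6 - M)
-U(-796, K) = -(6 - 1*(-796)) = -(6 + 796) = -1*802 = -802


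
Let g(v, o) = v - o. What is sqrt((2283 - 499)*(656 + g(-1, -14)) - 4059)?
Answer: sqrt(1189437) ≈ 1090.6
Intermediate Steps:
sqrt((2283 - 499)*(656 + g(-1, -14)) - 4059) = sqrt((2283 - 499)*(656 + (-1 - 1*(-14))) - 4059) = sqrt(1784*(656 + (-1 + 14)) - 4059) = sqrt(1784*(656 + 13) - 4059) = sqrt(1784*669 - 4059) = sqrt(1193496 - 4059) = sqrt(1189437)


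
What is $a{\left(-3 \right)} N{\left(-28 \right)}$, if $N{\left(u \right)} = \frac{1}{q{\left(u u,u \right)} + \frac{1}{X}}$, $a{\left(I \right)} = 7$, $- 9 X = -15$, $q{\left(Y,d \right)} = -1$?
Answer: $- \frac{35}{2} \approx -17.5$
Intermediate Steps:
$X = \frac{5}{3}$ ($X = \left(- \frac{1}{9}\right) \left(-15\right) = \frac{5}{3} \approx 1.6667$)
$N{\left(u \right)} = - \frac{5}{2}$ ($N{\left(u \right)} = \frac{1}{-1 + \frac{1}{\frac{5}{3}}} = \frac{1}{-1 + \frac{3}{5}} = \frac{1}{- \frac{2}{5}} = - \frac{5}{2}$)
$a{\left(-3 \right)} N{\left(-28 \right)} = 7 \left(- \frac{5}{2}\right) = - \frac{35}{2}$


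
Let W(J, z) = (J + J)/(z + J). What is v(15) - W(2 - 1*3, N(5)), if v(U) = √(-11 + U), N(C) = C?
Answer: 5/2 ≈ 2.5000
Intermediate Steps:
W(J, z) = 2*J/(J + z) (W(J, z) = (2*J)/(J + z) = 2*J/(J + z))
v(15) - W(2 - 1*3, N(5)) = √(-11 + 15) - 2*(2 - 1*3)/((2 - 1*3) + 5) = √4 - 2*(2 - 3)/((2 - 3) + 5) = 2 - 2*(-1)/(-1 + 5) = 2 - 2*(-1)/4 = 2 - 1*(-½) = 2 + ½ = 5/2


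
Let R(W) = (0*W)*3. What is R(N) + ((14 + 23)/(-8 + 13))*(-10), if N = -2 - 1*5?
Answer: -74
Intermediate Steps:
N = -7 (N = -2 - 5 = -7)
R(W) = 0 (R(W) = 0*3 = 0)
R(N) + ((14 + 23)/(-8 + 13))*(-10) = 0 + ((14 + 23)/(-8 + 13))*(-10) = 0 + (37/5)*(-10) = 0 - 74 = -74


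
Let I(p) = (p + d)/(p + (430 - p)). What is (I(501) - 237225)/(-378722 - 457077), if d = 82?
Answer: 102006167/359393570 ≈ 0.28383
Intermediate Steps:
I(p) = 41/215 + p/430 (I(p) = (p + 82)/(p + (430 - p)) = (82 + p)/430 = (82 + p)*(1/430) = 41/215 + p/430)
(I(501) - 237225)/(-378722 - 457077) = ((41/215 + (1/430)*501) - 237225)/(-378722 - 457077) = ((41/215 + 501/430) - 237225)/(-835799) = (583/430 - 237225)*(-1/835799) = -102006167/430*(-1/835799) = 102006167/359393570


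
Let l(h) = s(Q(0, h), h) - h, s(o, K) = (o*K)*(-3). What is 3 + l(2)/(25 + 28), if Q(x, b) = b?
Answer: 145/53 ≈ 2.7358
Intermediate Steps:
s(o, K) = -3*K*o (s(o, K) = (K*o)*(-3) = -3*K*o)
l(h) = -h - 3*h**2 (l(h) = -3*h*h - h = -3*h**2 - h = -h - 3*h**2)
3 + l(2)/(25 + 28) = 3 + (2*(-1 - 3*2))/(25 + 28) = 3 + (2*(-1 - 6))/53 = 3 + (2*(-7))*(1/53) = 3 - 14*1/53 = 3 - 14/53 = 145/53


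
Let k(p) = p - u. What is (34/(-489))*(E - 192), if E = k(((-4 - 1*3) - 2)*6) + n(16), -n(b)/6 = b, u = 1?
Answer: 11662/489 ≈ 23.849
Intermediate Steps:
n(b) = -6*b
k(p) = -1 + p (k(p) = p - 1*1 = p - 1 = -1 + p)
E = -151 (E = (-1 + ((-4 - 1*3) - 2)*6) - 6*16 = (-1 + ((-4 - 3) - 2)*6) - 96 = (-1 + (-7 - 2)*6) - 96 = (-1 - 9*6) - 96 = (-1 - 54) - 96 = -55 - 96 = -151)
(34/(-489))*(E - 192) = (34/(-489))*(-151 - 192) = (34*(-1/489))*(-343) = -34/489*(-343) = 11662/489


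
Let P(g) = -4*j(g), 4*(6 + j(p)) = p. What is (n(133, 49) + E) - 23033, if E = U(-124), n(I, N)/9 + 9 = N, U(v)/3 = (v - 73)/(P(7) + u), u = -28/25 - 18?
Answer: -1186894/53 ≈ -22394.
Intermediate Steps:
u = -478/25 (u = -28*1/25 - 18 = -28/25 - 18 = -478/25 ≈ -19.120)
j(p) = -6 + p/4
P(g) = 24 - g (P(g) = -4*(-6 + g/4) = 24 - g)
U(v) = 5475/53 - 75*v/53 (U(v) = 3*((v - 73)/((24 - 1*7) - 478/25)) = 3*((-73 + v)/((24 - 7) - 478/25)) = 3*((-73 + v)/(17 - 478/25)) = 3*((-73 + v)/(-53/25)) = 3*((-73 + v)*(-25/53)) = 3*(1825/53 - 25*v/53) = 5475/53 - 75*v/53)
n(I, N) = -81 + 9*N
E = 14775/53 (E = 5475/53 - 75/53*(-124) = 5475/53 + 9300/53 = 14775/53 ≈ 278.77)
(n(133, 49) + E) - 23033 = ((-81 + 9*49) + 14775/53) - 23033 = ((-81 + 441) + 14775/53) - 23033 = (360 + 14775/53) - 23033 = 33855/53 - 23033 = -1186894/53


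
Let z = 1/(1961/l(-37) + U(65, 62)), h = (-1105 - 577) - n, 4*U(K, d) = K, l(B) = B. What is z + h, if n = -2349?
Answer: 98045/147 ≈ 666.97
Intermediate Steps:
U(K, d) = K/4
h = 667 (h = (-1105 - 577) - 1*(-2349) = -1682 + 2349 = 667)
z = -4/147 (z = 1/(1961/(-37) + (1/4)*65) = 1/(1961*(-1/37) + 65/4) = 1/(-53 + 65/4) = 1/(-147/4) = -4/147 ≈ -0.027211)
z + h = -4/147 + 667 = 98045/147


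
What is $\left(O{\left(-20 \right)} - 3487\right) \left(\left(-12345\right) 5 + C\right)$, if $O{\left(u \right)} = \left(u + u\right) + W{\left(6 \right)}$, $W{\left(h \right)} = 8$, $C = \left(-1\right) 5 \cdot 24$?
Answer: $217632555$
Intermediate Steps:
$C = -120$ ($C = \left(-5\right) 24 = -120$)
$O{\left(u \right)} = 8 + 2 u$ ($O{\left(u \right)} = \left(u + u\right) + 8 = 2 u + 8 = 8 + 2 u$)
$\left(O{\left(-20 \right)} - 3487\right) \left(\left(-12345\right) 5 + C\right) = \left(\left(8 + 2 \left(-20\right)\right) - 3487\right) \left(\left(-12345\right) 5 - 120\right) = \left(\left(8 - 40\right) - 3487\right) \left(-61725 - 120\right) = \left(-32 - 3487\right) \left(-61845\right) = \left(-3519\right) \left(-61845\right) = 217632555$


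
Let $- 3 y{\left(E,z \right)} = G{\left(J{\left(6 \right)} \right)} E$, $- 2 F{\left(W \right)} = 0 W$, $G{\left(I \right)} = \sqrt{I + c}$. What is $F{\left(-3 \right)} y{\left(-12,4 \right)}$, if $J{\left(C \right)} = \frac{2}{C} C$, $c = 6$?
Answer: $0$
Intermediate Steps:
$J{\left(C \right)} = 2$
$G{\left(I \right)} = \sqrt{6 + I}$ ($G{\left(I \right)} = \sqrt{I + 6} = \sqrt{6 + I}$)
$F{\left(W \right)} = 0$ ($F{\left(W \right)} = - \frac{0 W}{2} = \left(- \frac{1}{2}\right) 0 = 0$)
$y{\left(E,z \right)} = - \frac{2 E \sqrt{2}}{3}$ ($y{\left(E,z \right)} = - \frac{\sqrt{6 + 2} E}{3} = - \frac{\sqrt{8} E}{3} = - \frac{2 \sqrt{2} E}{3} = - \frac{2 E \sqrt{2}}{3}$)
$F{\left(-3 \right)} y{\left(-12,4 \right)} = 0 \left(\left(- \frac{2}{3}\right) \left(-12\right) \sqrt{2}\right) = 0 \cdot 8 \sqrt{2} = 0$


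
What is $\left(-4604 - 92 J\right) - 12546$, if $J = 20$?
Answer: $-18990$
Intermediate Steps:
$\left(-4604 - 92 J\right) - 12546 = \left(-4604 - 92 \cdot 20\right) - 12546 = \left(-4604 - 1840\right) - 12546 = -6444 - 12546 = -18990$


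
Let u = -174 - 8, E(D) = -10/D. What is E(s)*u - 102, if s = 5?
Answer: 262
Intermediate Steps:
u = -182
E(s)*u - 102 = -10/5*(-182) - 102 = -10*⅕*(-182) - 102 = -2*(-182) - 102 = 364 - 102 = 262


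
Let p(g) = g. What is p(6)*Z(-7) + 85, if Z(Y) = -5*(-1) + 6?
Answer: 151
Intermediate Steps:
Z(Y) = 11 (Z(Y) = 5 + 6 = 11)
p(6)*Z(-7) + 85 = 6*11 + 85 = 66 + 85 = 151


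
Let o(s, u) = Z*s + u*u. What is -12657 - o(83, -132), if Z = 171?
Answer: -44274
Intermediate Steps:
o(s, u) = u² + 171*s (o(s, u) = 171*s + u*u = 171*s + u² = u² + 171*s)
-12657 - o(83, -132) = -12657 - ((-132)² + 171*83) = -12657 - (17424 + 14193) = -12657 - 1*31617 = -12657 - 31617 = -44274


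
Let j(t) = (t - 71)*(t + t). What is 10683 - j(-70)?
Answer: -9057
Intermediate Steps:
j(t) = 2*t*(-71 + t) (j(t) = (-71 + t)*(2*t) = 2*t*(-71 + t))
10683 - j(-70) = 10683 - 2*(-70)*(-71 - 70) = 10683 - 2*(-70)*(-141) = 10683 - 1*19740 = 10683 - 19740 = -9057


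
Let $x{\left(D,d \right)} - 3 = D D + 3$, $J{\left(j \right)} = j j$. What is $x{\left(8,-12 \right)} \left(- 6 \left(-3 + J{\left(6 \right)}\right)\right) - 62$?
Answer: $-13922$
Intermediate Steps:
$J{\left(j \right)} = j^{2}$
$x{\left(D,d \right)} = 6 + D^{2}$ ($x{\left(D,d \right)} = 3 + \left(D D + 3\right) = 3 + \left(D^{2} + 3\right) = 3 + \left(3 + D^{2}\right) = 6 + D^{2}$)
$x{\left(8,-12 \right)} \left(- 6 \left(-3 + J{\left(6 \right)}\right)\right) - 62 = \left(6 + 8^{2}\right) \left(- 6 \left(-3 + 6^{2}\right)\right) - 62 = \left(6 + 64\right) \left(- 6 \left(-3 + 36\right)\right) - 62 = 70 \left(\left(-6\right) 33\right) - 62 = 70 \left(-198\right) - 62 = -13860 - 62 = -13922$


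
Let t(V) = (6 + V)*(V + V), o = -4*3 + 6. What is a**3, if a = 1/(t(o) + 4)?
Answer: 1/64 ≈ 0.015625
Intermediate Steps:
o = -6 (o = -12 + 6 = -6)
t(V) = 2*V*(6 + V) (t(V) = (6 + V)*(2*V) = 2*V*(6 + V))
a = 1/4 (a = 1/(2*(-6)*(6 - 6) + 4) = 1/(2*(-6)*0 + 4) = 1/(0 + 4) = 1/4 ≈ 0.25000)
a**3 = (1/4)**3 = 1/64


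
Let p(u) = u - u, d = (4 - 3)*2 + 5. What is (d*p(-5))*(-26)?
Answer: 0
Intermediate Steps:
d = 7 (d = 1*2 + 5 = 2 + 5 = 7)
p(u) = 0
(d*p(-5))*(-26) = (7*0)*(-26) = 0*(-26) = 0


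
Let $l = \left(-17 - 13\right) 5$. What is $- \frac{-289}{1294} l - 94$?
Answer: $- \frac{82493}{647} \approx -127.5$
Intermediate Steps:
$l = -150$ ($l = \left(-30\right) 5 = -150$)
$- \frac{-289}{1294} l - 94 = - \frac{-289}{1294} \left(-150\right) - 94 = \left(-1\right) \left(- \frac{289}{1294}\right) \left(-150\right) - 94 = \frac{289}{1294} \left(-150\right) - 94 = - \frac{21675}{647} - 94 = - \frac{82493}{647}$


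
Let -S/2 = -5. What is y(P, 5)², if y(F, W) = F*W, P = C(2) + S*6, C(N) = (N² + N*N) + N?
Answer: 122500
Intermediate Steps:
C(N) = N + 2*N² (C(N) = (N² + N²) + N = 2*N² + N = N + 2*N²)
S = 10 (S = -2*(-5) = 10)
P = 70 (P = 2*(1 + 2*2) + 10*6 = 2*(1 + 4) + 60 = 2*5 + 60 = 10 + 60 = 70)
y(P, 5)² = (70*5)² = 350² = 122500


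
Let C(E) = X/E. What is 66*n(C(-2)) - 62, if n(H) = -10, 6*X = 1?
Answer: -722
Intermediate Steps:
X = ⅙ (X = (⅙)*1 = ⅙ ≈ 0.16667)
C(E) = 1/(6*E)
66*n(C(-2)) - 62 = 66*(-10) - 62 = -660 - 62 = -722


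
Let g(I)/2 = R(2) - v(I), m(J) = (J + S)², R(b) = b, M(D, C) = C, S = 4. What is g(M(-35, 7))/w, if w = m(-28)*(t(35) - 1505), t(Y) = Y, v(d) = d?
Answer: 1/84672 ≈ 1.1810e-5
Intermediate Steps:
m(J) = (4 + J)² (m(J) = (J + 4)² = (4 + J)²)
g(I) = 4 - 2*I (g(I) = 2*(2 - I) = 4 - 2*I)
w = -846720 (w = (4 - 28)²*(35 - 1505) = (-24)²*(-1470) = 576*(-1470) = -846720)
g(M(-35, 7))/w = (4 - 2*7)/(-846720) = (4 - 14)*(-1/846720) = -10*(-1/846720) = 1/84672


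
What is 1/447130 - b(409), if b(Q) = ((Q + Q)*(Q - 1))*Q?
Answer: -61033824480479/447130 ≈ -1.3650e+8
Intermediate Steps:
b(Q) = 2*Q²*(-1 + Q) (b(Q) = ((2*Q)*(-1 + Q))*Q = (2*Q*(-1 + Q))*Q = 2*Q²*(-1 + Q))
1/447130 - b(409) = 1/447130 - 2*409²*(-1 + 409) = 1/447130 - 2*167281*408 = 1/447130 - 1*136501296 = 1/447130 - 136501296 = -61033824480479/447130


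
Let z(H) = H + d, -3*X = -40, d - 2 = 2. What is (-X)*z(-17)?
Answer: 520/3 ≈ 173.33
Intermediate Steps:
d = 4 (d = 2 + 2 = 4)
X = 40/3 (X = -⅓*(-40) = 40/3 ≈ 13.333)
z(H) = 4 + H (z(H) = H + 4 = 4 + H)
(-X)*z(-17) = (-1*40/3)*(4 - 17) = -40/3*(-13) = 520/3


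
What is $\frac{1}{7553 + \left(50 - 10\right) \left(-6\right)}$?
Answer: $\frac{1}{7313} \approx 0.00013674$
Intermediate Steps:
$\frac{1}{7553 + \left(50 - 10\right) \left(-6\right)} = \frac{1}{7553 + 40 \left(-6\right)} = \frac{1}{7553 - 240} = \frac{1}{7313}$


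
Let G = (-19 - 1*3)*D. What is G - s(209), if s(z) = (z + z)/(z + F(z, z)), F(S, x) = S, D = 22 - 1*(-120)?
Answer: -3125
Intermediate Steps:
D = 142 (D = 22 + 120 = 142)
G = -3124 (G = (-19 - 1*3)*142 = (-19 - 3)*142 = -22*142 = -3124)
s(z) = 1 (s(z) = (z + z)/(z + z) = (2*z)/((2*z)) = (2*z)*(1/(2*z)) = 1)
G - s(209) = -3124 - 1*1 = -3124 - 1 = -3125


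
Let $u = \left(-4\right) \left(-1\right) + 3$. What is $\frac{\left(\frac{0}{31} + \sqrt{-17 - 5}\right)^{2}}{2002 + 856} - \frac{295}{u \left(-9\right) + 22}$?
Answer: $\frac{421104}{58589} \approx 7.1874$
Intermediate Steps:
$u = 7$ ($u = 4 + 3 = 7$)
$\frac{\left(\frac{0}{31} + \sqrt{-17 - 5}\right)^{2}}{2002 + 856} - \frac{295}{u \left(-9\right) + 22} = \frac{\left(\frac{0}{31} + \sqrt{-17 - 5}\right)^{2}}{2002 + 856} - \frac{295}{7 \left(-9\right) + 22} = \frac{\left(0 \cdot \frac{1}{31} + \sqrt{-22}\right)^{2}}{2858} - \frac{295}{-63 + 22} = \left(0 + i \sqrt{22}\right)^{2} \cdot \frac{1}{2858} - \frac{295}{-41} = \left(i \sqrt{22}\right)^{2} \cdot \frac{1}{2858} - - \frac{295}{41} = \left(-22\right) \frac{1}{2858} + \frac{295}{41} = - \frac{11}{1429} + \frac{295}{41} = \frac{421104}{58589}$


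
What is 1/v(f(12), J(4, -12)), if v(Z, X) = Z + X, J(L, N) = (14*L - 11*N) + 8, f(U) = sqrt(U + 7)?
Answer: 196/38397 - sqrt(19)/38397 ≈ 0.0049910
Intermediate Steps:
f(U) = sqrt(7 + U)
J(L, N) = 8 - 11*N + 14*L (J(L, N) = (-11*N + 14*L) + 8 = 8 - 11*N + 14*L)
v(Z, X) = X + Z
1/v(f(12), J(4, -12)) = 1/((8 - 11*(-12) + 14*4) + sqrt(7 + 12)) = 1/((8 + 132 + 56) + sqrt(19)) = 1/(196 + sqrt(19))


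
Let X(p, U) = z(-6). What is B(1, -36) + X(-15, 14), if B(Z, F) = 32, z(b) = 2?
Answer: 34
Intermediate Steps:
X(p, U) = 2
B(1, -36) + X(-15, 14) = 32 + 2 = 34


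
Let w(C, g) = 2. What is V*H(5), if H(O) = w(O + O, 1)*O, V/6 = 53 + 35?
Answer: 5280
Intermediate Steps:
V = 528 (V = 6*(53 + 35) = 6*88 = 528)
H(O) = 2*O
V*H(5) = 528*(2*5) = 528*10 = 5280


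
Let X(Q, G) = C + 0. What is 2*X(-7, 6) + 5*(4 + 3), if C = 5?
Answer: 45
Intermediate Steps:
X(Q, G) = 5 (X(Q, G) = 5 + 0 = 5)
2*X(-7, 6) + 5*(4 + 3) = 2*5 + 5*(4 + 3) = 10 + 5*7 = 10 + 35 = 45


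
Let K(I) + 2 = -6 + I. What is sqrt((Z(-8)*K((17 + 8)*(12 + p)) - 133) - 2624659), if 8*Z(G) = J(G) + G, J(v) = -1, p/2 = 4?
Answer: I*sqrt(10501382)/2 ≈ 1620.3*I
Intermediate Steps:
p = 8 (p = 2*4 = 8)
Z(G) = -1/8 + G/8 (Z(G) = (-1 + G)/8 = -1/8 + G/8)
K(I) = -8 + I (K(I) = -2 + (-6 + I) = -8 + I)
sqrt((Z(-8)*K((17 + 8)*(12 + p)) - 133) - 2624659) = sqrt(((-1/8 + (1/8)*(-8))*(-8 + (17 + 8)*(12 + 8)) - 133) - 2624659) = sqrt(((-1/8 - 1)*(-8 + 25*20) - 133) - 2624659) = sqrt((-9*(-8 + 500)/8 - 133) - 2624659) = sqrt((-9/8*492 - 133) - 2624659) = sqrt((-1107/2 - 133) - 2624659) = sqrt(-1373/2 - 2624659) = sqrt(-5250691/2) = I*sqrt(10501382)/2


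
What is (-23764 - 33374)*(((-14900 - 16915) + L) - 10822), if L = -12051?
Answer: 3124762944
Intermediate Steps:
(-23764 - 33374)*(((-14900 - 16915) + L) - 10822) = (-23764 - 33374)*(((-14900 - 16915) - 12051) - 10822) = -57138*((-31815 - 12051) - 10822) = -57138*(-43866 - 10822) = -57138*(-54688) = 3124762944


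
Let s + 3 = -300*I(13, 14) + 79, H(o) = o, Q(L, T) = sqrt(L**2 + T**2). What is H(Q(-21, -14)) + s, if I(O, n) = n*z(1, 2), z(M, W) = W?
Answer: -8324 + 7*sqrt(13) ≈ -8298.8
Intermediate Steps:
I(O, n) = 2*n (I(O, n) = n*2 = 2*n)
s = -8324 (s = -3 + (-600*14 + 79) = -3 + (-300*28 + 79) = -3 + (-8400 + 79) = -3 - 8321 = -8324)
H(Q(-21, -14)) + s = sqrt((-21)**2 + (-14)**2) - 8324 = sqrt(441 + 196) - 8324 = sqrt(637) - 8324 = 7*sqrt(13) - 8324 = -8324 + 7*sqrt(13)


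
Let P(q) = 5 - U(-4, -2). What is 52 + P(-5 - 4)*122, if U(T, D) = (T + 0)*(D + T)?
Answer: -2266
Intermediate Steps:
U(T, D) = T*(D + T)
P(q) = -19 (P(q) = 5 - (-4)*(-2 - 4) = 5 - (-4)*(-6) = 5 - 1*24 = 5 - 24 = -19)
52 + P(-5 - 4)*122 = 52 - 19*122 = 52 - 2318 = -2266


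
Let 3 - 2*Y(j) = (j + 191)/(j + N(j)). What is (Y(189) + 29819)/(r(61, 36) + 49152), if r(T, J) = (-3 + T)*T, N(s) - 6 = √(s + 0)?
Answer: 8547359/15102870 + 19*√21/66452628 ≈ 0.56594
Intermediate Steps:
N(s) = 6 + √s (N(s) = 6 + √(s + 0) = 6 + √s)
Y(j) = 3/2 - (191 + j)/(2*(6 + j + √j)) (Y(j) = 3/2 - (j + 191)/(2*(j + (6 + √j))) = 3/2 - (191 + j)/(2*(6 + j + √j)))
r(T, J) = T*(-3 + T)
(Y(189) + 29819)/(r(61, 36) + 49152) = ((-173/2 + 189 + 3*√189/2)/(6 + 189 + √189) + 29819)/(61*(-3 + 61) + 49152) = ((-173/2 + 189 + 3*(3*√21)/2)/(6 + 189 + 3*√21) + 29819)/(61*58 + 49152) = ((-173/2 + 189 + 9*√21/2)/(195 + 3*√21) + 29819)/(3538 + 49152) = ((205/2 + 9*√21/2)/(195 + 3*√21) + 29819)/52690 = (29819 + (205/2 + 9*√21/2)/(195 + 3*√21))*(1/52690) = 29819/52690 + (205/2 + 9*√21/2)/(52690*(195 + 3*√21))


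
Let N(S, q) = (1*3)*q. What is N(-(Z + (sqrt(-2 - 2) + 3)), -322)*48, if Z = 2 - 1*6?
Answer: -46368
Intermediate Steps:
Z = -4 (Z = 2 - 6 = -4)
N(S, q) = 3*q
N(-(Z + (sqrt(-2 - 2) + 3)), -322)*48 = (3*(-322))*48 = -966*48 = -46368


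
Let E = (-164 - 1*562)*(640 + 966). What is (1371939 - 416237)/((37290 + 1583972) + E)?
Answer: 477851/227653 ≈ 2.0990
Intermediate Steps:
E = -1165956 (E = (-164 - 562)*1606 = -726*1606 = -1165956)
(1371939 - 416237)/((37290 + 1583972) + E) = (1371939 - 416237)/((37290 + 1583972) - 1165956) = 955702/(1621262 - 1165956) = 955702/455306 = 955702*(1/455306) = 477851/227653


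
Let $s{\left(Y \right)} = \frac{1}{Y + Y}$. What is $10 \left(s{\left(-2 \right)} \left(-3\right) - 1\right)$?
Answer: $- \frac{5}{2} \approx -2.5$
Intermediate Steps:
$s{\left(Y \right)} = \frac{1}{2 Y}$
$10 \left(s{\left(-2 \right)} \left(-3\right) - 1\right) = 10 \left(\frac{1}{2 \left(-2\right)} \left(-3\right) - 1\right) = 10 \left(\frac{1}{2} \left(- \frac{1}{2}\right) \left(-3\right) - 1\right) = 10 \left(\left(- \frac{1}{4}\right) \left(-3\right) - 1\right) = 10 \left(\frac{3}{4} - 1\right) = 10 \left(- \frac{1}{4}\right) = - \frac{5}{2}$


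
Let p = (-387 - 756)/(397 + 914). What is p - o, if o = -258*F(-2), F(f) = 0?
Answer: -381/437 ≈ -0.87185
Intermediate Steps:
p = -381/437 (p = -1143/1311 = -1143*1/1311 = -381/437 ≈ -0.87185)
o = 0 (o = -258*0 = 0)
p - o = -381/437 - 1*0 = -381/437 + 0 = -381/437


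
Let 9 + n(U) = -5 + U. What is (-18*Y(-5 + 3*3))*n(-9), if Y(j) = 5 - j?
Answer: 414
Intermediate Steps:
n(U) = -14 + U (n(U) = -9 + (-5 + U) = -14 + U)
(-18*Y(-5 + 3*3))*n(-9) = (-18*(5 - (-5 + 3*3)))*(-14 - 9) = -18*(5 - (-5 + 9))*(-23) = -18*(5 - 1*4)*(-23) = -18*(5 - 4)*(-23) = -18*1*(-23) = -18*(-23) = 414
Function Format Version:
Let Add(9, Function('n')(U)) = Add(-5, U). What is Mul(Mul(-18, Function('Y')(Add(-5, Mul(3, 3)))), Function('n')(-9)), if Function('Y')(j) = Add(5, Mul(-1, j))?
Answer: 414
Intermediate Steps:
Function('n')(U) = Add(-14, U) (Function('n')(U) = Add(-9, Add(-5, U)) = Add(-14, U))
Mul(Mul(-18, Function('Y')(Add(-5, Mul(3, 3)))), Function('n')(-9)) = Mul(Mul(-18, Add(5, Mul(-1, Add(-5, Mul(3, 3))))), Add(-14, -9)) = Mul(Mul(-18, Add(5, Mul(-1, Add(-5, 9)))), -23) = Mul(Mul(-18, Add(5, Mul(-1, 4))), -23) = Mul(Mul(-18, Add(5, -4)), -23) = Mul(Mul(-18, 1), -23) = Mul(-18, -23) = 414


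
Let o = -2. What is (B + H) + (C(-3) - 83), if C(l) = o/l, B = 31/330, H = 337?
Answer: 84071/330 ≈ 254.76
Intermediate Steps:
B = 31/330 (B = 31*(1/330) = 31/330 ≈ 0.093939)
C(l) = -2/l
(B + H) + (C(-3) - 83) = (31/330 + 337) + (-2/(-3) - 83) = 111241/330 + (-2*(-1/3) - 83) = 111241/330 + (2/3 - 83) = 111241/330 - 247/3 = 84071/330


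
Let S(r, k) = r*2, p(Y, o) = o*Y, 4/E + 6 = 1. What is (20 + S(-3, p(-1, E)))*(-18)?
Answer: -252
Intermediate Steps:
E = -⅘ (E = 4/(-6 + 1) = 4/(-5) = 4*(-⅕) = -⅘ ≈ -0.80000)
p(Y, o) = Y*o
S(r, k) = 2*r
(20 + S(-3, p(-1, E)))*(-18) = (20 + 2*(-3))*(-18) = (20 - 6)*(-18) = 14*(-18) = -252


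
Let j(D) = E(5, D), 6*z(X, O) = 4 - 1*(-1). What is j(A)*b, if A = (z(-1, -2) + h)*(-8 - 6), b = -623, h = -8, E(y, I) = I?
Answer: -187523/3 ≈ -62508.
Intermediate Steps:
z(X, O) = 5/6 (z(X, O) = (4 - 1*(-1))/6 = (4 + 1)/6 = (1/6)*5 = 5/6)
A = 301/3 (A = (5/6 - 8)*(-8 - 6) = -43/6*(-14) = 301/3 ≈ 100.33)
j(D) = D
j(A)*b = (301/3)*(-623) = -187523/3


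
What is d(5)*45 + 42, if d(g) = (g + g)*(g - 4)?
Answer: 492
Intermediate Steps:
d(g) = 2*g*(-4 + g) (d(g) = (2*g)*(-4 + g) = 2*g*(-4 + g))
d(5)*45 + 42 = (2*5*(-4 + 5))*45 + 42 = (2*5*1)*45 + 42 = 10*45 + 42 = 450 + 42 = 492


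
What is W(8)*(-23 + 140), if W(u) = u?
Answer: 936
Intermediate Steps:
W(8)*(-23 + 140) = 8*(-23 + 140) = 8*117 = 936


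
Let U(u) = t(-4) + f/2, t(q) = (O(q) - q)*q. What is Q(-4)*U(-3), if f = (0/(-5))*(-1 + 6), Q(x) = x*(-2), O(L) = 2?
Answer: -192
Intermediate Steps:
Q(x) = -2*x
f = 0 (f = (0*(-⅕))*5 = 0*5 = 0)
t(q) = q*(2 - q) (t(q) = (2 - q)*q = q*(2 - q))
U(u) = -24 (U(u) = -4*(2 - 1*(-4)) + 0/2 = -4*(2 + 4) + 0*(½) = -4*6 + 0 = -24 + 0 = -24)
Q(-4)*U(-3) = -2*(-4)*(-24) = 8*(-24) = -192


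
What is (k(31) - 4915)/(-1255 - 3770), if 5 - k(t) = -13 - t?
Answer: 1622/1675 ≈ 0.96836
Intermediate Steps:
k(t) = 18 + t (k(t) = 5 - (-13 - t) = 5 + (13 + t) = 18 + t)
(k(31) - 4915)/(-1255 - 3770) = ((18 + 31) - 4915)/(-1255 - 3770) = (49 - 4915)/(-5025) = -4866*(-1/5025) = 1622/1675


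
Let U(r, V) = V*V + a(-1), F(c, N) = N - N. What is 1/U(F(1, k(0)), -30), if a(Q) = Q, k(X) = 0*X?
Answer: 1/899 ≈ 0.0011123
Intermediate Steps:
k(X) = 0
F(c, N) = 0
U(r, V) = -1 + V² (U(r, V) = V*V - 1 = V² - 1 = -1 + V²)
1/U(F(1, k(0)), -30) = 1/(-1 + (-30)²) = 1/(-1 + 900) = 1/899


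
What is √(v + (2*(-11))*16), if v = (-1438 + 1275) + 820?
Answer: √305 ≈ 17.464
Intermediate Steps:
v = 657 (v = -163 + 820 = 657)
√(v + (2*(-11))*16) = √(657 + (2*(-11))*16) = √(657 - 22*16) = √(657 - 352) = √305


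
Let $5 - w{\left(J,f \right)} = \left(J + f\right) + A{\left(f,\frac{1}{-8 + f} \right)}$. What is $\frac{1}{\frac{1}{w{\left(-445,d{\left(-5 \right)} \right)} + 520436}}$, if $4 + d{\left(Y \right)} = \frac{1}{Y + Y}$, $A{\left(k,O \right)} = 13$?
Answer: $\frac{5208771}{10} \approx 5.2088 \cdot 10^{5}$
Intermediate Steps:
$d{\left(Y \right)} = -4 + \frac{1}{2 Y}$ ($d{\left(Y \right)} = -4 + \frac{1}{Y + Y} = -4 + \frac{1}{2 Y}$)
$w{\left(J,f \right)} = -8 - J - f$ ($w{\left(J,f \right)} = 5 - \left(\left(J + f\right) + 13\right) = 5 - \left(13 + J + f\right) = -8 - J - f$)
$\frac{1}{\frac{1}{w{\left(-445,d{\left(-5 \right)} \right)} + 520436}} = \frac{1}{\frac{1}{\left(-8 - -445 - \left(-4 + \frac{1}{2 \left(-5\right)}\right)\right) + 520436}} = \frac{1}{\frac{1}{\left(-8 + 445 - \left(-4 + \frac{1}{2} \left(- \frac{1}{5}\right)\right)\right) + 520436}} = \frac{1}{\frac{1}{\left(-8 + 445 - \left(-4 - \frac{1}{10}\right)\right) + 520436}} = \frac{1}{\frac{1}{\left(-8 + 445 - - \frac{41}{10}\right) + 520436}} = \frac{1}{\frac{1}{\left(-8 + 445 + \frac{41}{10}\right) + 520436}} = \frac{1}{\frac{1}{\frac{4411}{10} + 520436}} = \frac{1}{\frac{1}{\frac{5208771}{10}}} = \frac{1}{\frac{10}{5208771}} = \frac{5208771}{10}$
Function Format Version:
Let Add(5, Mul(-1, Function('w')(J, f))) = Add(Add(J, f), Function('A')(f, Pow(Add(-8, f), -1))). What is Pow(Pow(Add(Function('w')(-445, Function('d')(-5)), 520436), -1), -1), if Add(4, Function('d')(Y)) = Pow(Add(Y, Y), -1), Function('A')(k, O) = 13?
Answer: Rational(5208771, 10) ≈ 5.2088e+5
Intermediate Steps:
Function('d')(Y) = Add(-4, Mul(Rational(1, 2), Pow(Y, -1))) (Function('d')(Y) = Add(-4, Pow(Add(Y, Y), -1)) = Add(-4, Pow(Mul(2, Y), -1)) = Add(-4, Mul(Rational(1, 2), Pow(Y, -1))))
Function('w')(J, f) = Add(-8, Mul(-1, J), Mul(-1, f)) (Function('w')(J, f) = Add(5, Mul(-1, Add(Add(J, f), 13))) = Add(5, Mul(-1, Add(13, J, f))) = Add(5, Add(-13, Mul(-1, J), Mul(-1, f))) = Add(-8, Mul(-1, J), Mul(-1, f)))
Pow(Pow(Add(Function('w')(-445, Function('d')(-5)), 520436), -1), -1) = Pow(Pow(Add(Add(-8, Mul(-1, -445), Mul(-1, Add(-4, Mul(Rational(1, 2), Pow(-5, -1))))), 520436), -1), -1) = Pow(Pow(Add(Add(-8, 445, Mul(-1, Add(-4, Mul(Rational(1, 2), Rational(-1, 5))))), 520436), -1), -1) = Pow(Pow(Add(Add(-8, 445, Mul(-1, Add(-4, Rational(-1, 10)))), 520436), -1), -1) = Pow(Pow(Add(Add(-8, 445, Mul(-1, Rational(-41, 10))), 520436), -1), -1) = Pow(Pow(Add(Add(-8, 445, Rational(41, 10)), 520436), -1), -1) = Pow(Pow(Add(Rational(4411, 10), 520436), -1), -1) = Pow(Pow(Rational(5208771, 10), -1), -1) = Pow(Rational(10, 5208771), -1) = Rational(5208771, 10)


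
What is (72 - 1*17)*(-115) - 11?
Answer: -6336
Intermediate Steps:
(72 - 1*17)*(-115) - 11 = (72 - 17)*(-115) - 11 = 55*(-115) - 11 = -6325 - 11 = -6336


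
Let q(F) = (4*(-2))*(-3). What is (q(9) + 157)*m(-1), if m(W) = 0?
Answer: 0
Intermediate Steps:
q(F) = 24 (q(F) = -8*(-3) = 24)
(q(9) + 157)*m(-1) = (24 + 157)*0 = 181*0 = 0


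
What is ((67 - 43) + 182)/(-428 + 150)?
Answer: -103/139 ≈ -0.74101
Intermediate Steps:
((67 - 43) + 182)/(-428 + 150) = (24 + 182)/(-278) = 206*(-1/278) = -103/139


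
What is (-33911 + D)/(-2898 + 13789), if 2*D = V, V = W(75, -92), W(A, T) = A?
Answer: -67747/21782 ≈ -3.1102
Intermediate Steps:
V = 75
D = 75/2 (D = (½)*75 = 75/2 ≈ 37.500)
(-33911 + D)/(-2898 + 13789) = (-33911 + 75/2)/(-2898 + 13789) = -67747/2/10891 = -67747/2*1/10891 = -67747/21782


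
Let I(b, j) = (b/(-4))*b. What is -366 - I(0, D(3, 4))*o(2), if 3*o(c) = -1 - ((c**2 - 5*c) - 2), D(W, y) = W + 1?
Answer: -366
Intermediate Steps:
D(W, y) = 1 + W
I(b, j) = -b**2/4 (I(b, j) = (b*(-1/4))*b = (-b/4)*b = -b**2/4)
o(c) = 1/3 - c**2/3 + 5*c/3 (o(c) = (-1 - ((c**2 - 5*c) - 2))/3 = (-1 - (-2 + c**2 - 5*c))/3 = (-1 + (2 - c**2 + 5*c))/3 = (1 - c**2 + 5*c)/3 = 1/3 - c**2/3 + 5*c/3)
-366 - I(0, D(3, 4))*o(2) = -366 - (-1/4*0**2)*(1/3 - 1/3*2**2 + (5/3)*2) = -366 - (-1/4*0)*(1/3 - 1/3*4 + 10/3) = -366 - 0*(1/3 - 4/3 + 10/3) = -366 - 0*7/3 = -366 - 1*0 = -366 + 0 = -366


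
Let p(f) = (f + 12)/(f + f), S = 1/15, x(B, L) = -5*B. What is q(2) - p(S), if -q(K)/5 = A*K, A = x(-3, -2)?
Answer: -481/2 ≈ -240.50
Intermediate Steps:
S = 1/15 ≈ 0.066667
A = 15 (A = -5*(-3) = 15)
p(f) = (12 + f)/(2*f) (p(f) = (12 + f)/((2*f)) = (12 + f)*(1/(2*f)) = (12 + f)/(2*f))
q(K) = -75*K
q(2) - p(S) = -75*2 - (12 + 1/15)/(2*1/15) = -150 - 15*181/(2*15) = -150 - 1*181/2 = -150 - 181/2 = -481/2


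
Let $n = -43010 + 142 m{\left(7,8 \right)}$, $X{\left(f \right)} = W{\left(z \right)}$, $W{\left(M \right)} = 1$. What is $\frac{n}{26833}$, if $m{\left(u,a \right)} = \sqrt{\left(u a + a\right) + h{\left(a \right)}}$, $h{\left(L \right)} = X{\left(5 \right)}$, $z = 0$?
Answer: $- \frac{43010}{26833} + \frac{142 \sqrt{65}}{26833} \approx -1.5602$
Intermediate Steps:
$X{\left(f \right)} = 1$
$h{\left(L \right)} = 1$
$m{\left(u,a \right)} = \sqrt{1 + a + a u}$ ($m{\left(u,a \right)} = \sqrt{\left(u a + a\right) + 1} = \sqrt{\left(a u + a\right) + 1} = \sqrt{\left(a + a u\right) + 1} = \sqrt{1 + a + a u}$)
$n = -43010 + 142 \sqrt{65}$ ($n = -43010 + 142 \sqrt{1 + 8 + 8 \cdot 7} = -43010 + 142 \sqrt{1 + 8 + 56} = -43010 + 142 \sqrt{65} \approx -41865.0$)
$\frac{n}{26833} = \frac{-43010 + 142 \sqrt{65}}{26833} = \left(-43010 + 142 \sqrt{65}\right) \frac{1}{26833} = - \frac{43010}{26833} + \frac{142 \sqrt{65}}{26833}$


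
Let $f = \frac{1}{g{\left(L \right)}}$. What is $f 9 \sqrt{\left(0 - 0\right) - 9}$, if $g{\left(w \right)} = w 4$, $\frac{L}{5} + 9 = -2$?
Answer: $- \frac{27 i}{220} \approx - 0.12273 i$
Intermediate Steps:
$L = -55$ ($L = -45 + 5 \left(-2\right) = -45 - 10 = -55$)
$g{\left(w \right)} = 4 w$
$f = - \frac{1}{220}$ ($f = \frac{1}{4 \left(-55\right)} = \frac{1}{-220} = - \frac{1}{220} \approx -0.0045455$)
$f 9 \sqrt{\left(0 - 0\right) - 9} = \left(- \frac{1}{220}\right) 9 \sqrt{\left(0 - 0\right) - 9} = - \frac{9 \sqrt{\left(0 + 0\right) - 9}}{220} = - \frac{9 \sqrt{0 - 9}}{220} = - \frac{9 \sqrt{-9}}{220} = - \frac{9 \cdot 3 i}{220} = - \frac{27 i}{220}$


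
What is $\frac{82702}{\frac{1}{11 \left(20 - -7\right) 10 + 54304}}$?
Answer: $4736674348$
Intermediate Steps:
$\frac{82702}{\frac{1}{11 \left(20 - -7\right) 10 + 54304}} = \frac{82702}{\frac{1}{11 \left(20 + 7\right) 10 + 54304}} = \frac{82702}{\frac{1}{11 \cdot 27 \cdot 10 + 54304}} = \frac{82702}{\frac{1}{297 \cdot 10 + 54304}} = \frac{82702}{\frac{1}{2970 + 54304}} = \frac{82702}{\frac{1}{57274}} = 82702 \frac{1}{\frac{1}{57274}} = 82702 \cdot 57274 = 4736674348$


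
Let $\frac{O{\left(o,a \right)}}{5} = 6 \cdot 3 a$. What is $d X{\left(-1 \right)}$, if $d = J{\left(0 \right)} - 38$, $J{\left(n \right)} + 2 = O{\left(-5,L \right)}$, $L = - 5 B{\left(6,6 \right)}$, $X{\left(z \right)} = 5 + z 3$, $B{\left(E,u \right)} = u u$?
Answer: $-32480$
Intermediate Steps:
$B{\left(E,u \right)} = u^{2}$
$X{\left(z \right)} = 5 + 3 z$
$L = -180$ ($L = - 5 \cdot 6^{2} = \left(-5\right) 36 = -180$)
$O{\left(o,a \right)} = 90 a$ ($O{\left(o,a \right)} = 5 \cdot 6 \cdot 3 a = 5 \cdot 18 a = 90 a$)
$J{\left(n \right)} = -16202$ ($J{\left(n \right)} = -2 + 90 \left(-180\right) = -2 - 16200 = -16202$)
$d = -16240$ ($d = -16202 - 38 = -16240$)
$d X{\left(-1 \right)} = - 16240 \left(5 + 3 \left(-1\right)\right) = - 16240 \left(5 - 3\right) = \left(-16240\right) 2 = -32480$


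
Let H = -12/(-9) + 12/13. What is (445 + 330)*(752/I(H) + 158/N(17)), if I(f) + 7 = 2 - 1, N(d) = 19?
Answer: -5169250/57 ≈ -90689.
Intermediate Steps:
H = 88/39 (H = -12*(-⅑) + 12*(1/13) = 4/3 + 12/13 = 88/39 ≈ 2.2564)
I(f) = -6 (I(f) = -7 + (2 - 1) = -7 + 1 = -6)
(445 + 330)*(752/I(H) + 158/N(17)) = (445 + 330)*(752/(-6) + 158/19) = 775*(752*(-⅙) + 158*(1/19)) = 775*(-376/3 + 158/19) = 775*(-6670/57) = -5169250/57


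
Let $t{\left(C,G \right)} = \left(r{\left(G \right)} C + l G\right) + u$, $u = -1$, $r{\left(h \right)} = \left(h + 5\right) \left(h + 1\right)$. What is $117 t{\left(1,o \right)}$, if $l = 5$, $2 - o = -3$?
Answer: $9828$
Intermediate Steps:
$o = 5$ ($o = 2 - -3 = 2 + 3 = 5$)
$r{\left(h \right)} = \left(1 + h\right) \left(5 + h\right)$ ($r{\left(h \right)} = \left(5 + h\right) \left(1 + h\right) = \left(1 + h\right) \left(5 + h\right)$)
$t{\left(C,G \right)} = -1 + 5 G + C \left(5 + G^{2} + 6 G\right)$ ($t{\left(C,G \right)} = \left(\left(5 + G^{2} + 6 G\right) C + 5 G\right) - 1 = \left(C \left(5 + G^{2} + 6 G\right) + 5 G\right) - 1 = \left(5 G + C \left(5 + G^{2} + 6 G\right)\right) - 1 = -1 + 5 G + C \left(5 + G^{2} + 6 G\right)$)
$117 t{\left(1,o \right)} = 117 \left(-1 + 5 \cdot 5 + 1 \left(5 + 5^{2} + 6 \cdot 5\right)\right) = 117 \left(-1 + 25 + 1 \left(5 + 25 + 30\right)\right) = 117 \left(-1 + 25 + 1 \cdot 60\right) = 117 \left(-1 + 25 + 60\right) = 117 \cdot 84 = 9828$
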